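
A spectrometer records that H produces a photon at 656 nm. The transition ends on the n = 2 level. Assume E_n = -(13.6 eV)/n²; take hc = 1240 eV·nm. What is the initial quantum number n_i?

n_i = 3

The photon energy is ΔE = hc/λ = 1240 / 656 = 1.890 eV.
With Z = 1, ΔE = 13.60 × (1/n_f² − 1/n_i²), so 1/n_f² − 1/n_i² = 0.1390.
With n_f = 2: 1/n_i² = 1/4 − 0.1390 = 0.1110, so n_i ≈ 3.00.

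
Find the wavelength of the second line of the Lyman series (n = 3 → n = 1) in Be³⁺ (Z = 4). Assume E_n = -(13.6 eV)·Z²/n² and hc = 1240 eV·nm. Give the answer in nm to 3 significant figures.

6.41 nm

The Lyman series terminates on n_f = 1; the second line has n_i = 1+2 = 3.
ΔE = 217.6 × (1/1² − 1/3²) = 193.4 eV.
λ = 1240 / 193.4 = 6.41 nm.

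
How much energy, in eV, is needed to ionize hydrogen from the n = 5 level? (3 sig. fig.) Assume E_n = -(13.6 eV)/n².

E_5 = −13.60/25 = −0.544 eV, so ionization (to E = 0) requires 0.544 eV.

0.544 eV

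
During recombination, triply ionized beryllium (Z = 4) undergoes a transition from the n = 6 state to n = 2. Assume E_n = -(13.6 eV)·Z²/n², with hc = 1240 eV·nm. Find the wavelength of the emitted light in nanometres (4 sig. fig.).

For Z = 4 the level energies scale as Z², so the effective Rydberg energy is 13.6 × 16 = 217.6 eV.
ΔE = 217.6 × (1/2² − 1/6²) = 217.6 × 0.2222 = 48.36 eV.
λ = hc/ΔE = 1240 / 48.36 = 25.64 nm.

25.64 nm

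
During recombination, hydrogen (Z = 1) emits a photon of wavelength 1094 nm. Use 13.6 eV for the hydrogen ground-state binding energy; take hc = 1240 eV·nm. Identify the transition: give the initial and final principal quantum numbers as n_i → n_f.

n_i = 6, n_f = 3

The photon energy is ΔE = hc/λ = 1240 / 1094 = 1.133 eV.
With Z = 1, ΔE = 13.60 × (1/n_f² − 1/n_i²), so 1/n_f² − 1/n_i² = 0.08334.
Trying n_f = 3 gives 1/n_i² = 0.02777, i.e. n_i ≈ 6; this pair matches.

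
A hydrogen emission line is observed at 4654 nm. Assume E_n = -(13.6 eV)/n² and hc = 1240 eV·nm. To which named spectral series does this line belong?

Pfund

ΔE = 1240/4654 = 0.2664 eV.
This matches 13.6 × (1/5² − 1/7²), so n_f = 5: the Pfund series.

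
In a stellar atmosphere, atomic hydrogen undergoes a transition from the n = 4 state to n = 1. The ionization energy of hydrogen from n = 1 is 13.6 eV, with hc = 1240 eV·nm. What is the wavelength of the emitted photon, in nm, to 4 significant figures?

97.25 nm

ΔE = 13.60 × (1/1² − 1/4²) = 13.60 × 0.9375 = 12.75 eV.
λ = hc/ΔE = 1240 / 12.75 = 97.25 nm.
This line belongs to the Lyman series.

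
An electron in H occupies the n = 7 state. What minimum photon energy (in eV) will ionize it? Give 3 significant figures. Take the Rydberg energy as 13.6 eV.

E_7 = −13.60/49 = −0.278 eV, so ionization (to E = 0) requires 0.278 eV.

0.278 eV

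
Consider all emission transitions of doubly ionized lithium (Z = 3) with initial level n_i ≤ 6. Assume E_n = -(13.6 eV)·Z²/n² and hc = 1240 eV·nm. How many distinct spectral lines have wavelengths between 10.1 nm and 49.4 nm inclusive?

Enumerate all n_i → n_f pairs with 1 ≤ n_f < n_i ≤ 6 and compute λ = 1240 / [13.6·9·(1/n_f² − 1/n_i²)].
Lines falling in [10.1, 49.4] nm: 6→1 (10.42 nm), 5→1 (10.55 nm), 4→1 (10.81 nm), 3→1 (11.40 nm), 2→1 (13.51 nm), 6→2 (45.59 nm), 5→2 (48.24 nm).

7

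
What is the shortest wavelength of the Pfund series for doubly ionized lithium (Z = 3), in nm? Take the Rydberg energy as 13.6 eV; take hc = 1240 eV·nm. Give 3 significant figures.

The Pfund series has lower level n_f = 5; the series limit corresponds to n_i → ∞.
ΔE_max = 13.6 × 9 / 5² = 4.896 eV.
λ_min = 1240 / 4.896 = 253 nm.

253 nm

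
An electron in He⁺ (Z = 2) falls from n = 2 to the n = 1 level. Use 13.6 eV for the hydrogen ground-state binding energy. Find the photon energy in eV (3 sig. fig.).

40.8 eV

The Bohr energies scale as Z², so for Z = 2: E_n = −54.40/n² eV.
E_2 = −54.40/4 = −13.60 eV and E_1 = −54.40/1 = −54.40 eV.
The photon energy is |E_2 − E_1| = 40.8 eV.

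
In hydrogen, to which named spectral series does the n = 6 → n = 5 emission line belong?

Pfund

The series is set by the lower level: n_f = 5 is the Pfund series.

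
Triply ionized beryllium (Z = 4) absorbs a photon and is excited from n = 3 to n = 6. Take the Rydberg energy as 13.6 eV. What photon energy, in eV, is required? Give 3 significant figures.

18.1 eV

The Bohr energies scale as Z², so for Z = 4: E_n = −217.6/n² eV.
E_6 = −217.6/36 = −6.044 eV and E_3 = −217.6/9 = −24.18 eV.
The photon energy is |E_6 − E_3| = 18.1 eV.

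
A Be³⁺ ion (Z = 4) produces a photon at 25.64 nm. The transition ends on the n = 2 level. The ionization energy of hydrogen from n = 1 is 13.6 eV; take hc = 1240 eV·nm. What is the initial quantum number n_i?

The photon energy is ΔE = hc/λ = 1240 / 25.64 = 48.36 eV.
With Z = 4, ΔE = 217.6 × (1/n_f² − 1/n_i²), so 1/n_f² − 1/n_i² = 0.2223.
With n_f = 2: 1/n_i² = 1/4 − 0.2223 = 0.02775, so n_i ≈ 6.00.

n_i = 6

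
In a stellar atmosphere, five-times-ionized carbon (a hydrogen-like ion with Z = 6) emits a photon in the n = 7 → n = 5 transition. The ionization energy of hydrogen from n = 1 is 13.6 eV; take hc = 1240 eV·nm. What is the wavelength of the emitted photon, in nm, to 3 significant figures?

129 nm

For Z = 6 the level energies scale as Z², so the effective Rydberg energy is 13.6 × 36 = 489.6 eV.
ΔE = 489.6 × (1/5² − 1/7²) = 489.6 × 0.01959 = 9.592 eV.
λ = hc/ΔE = 1240 / 9.592 = 129 nm.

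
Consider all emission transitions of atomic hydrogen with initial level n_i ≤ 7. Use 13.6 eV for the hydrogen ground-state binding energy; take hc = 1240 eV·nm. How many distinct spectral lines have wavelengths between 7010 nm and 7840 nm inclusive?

Enumerate all n_i → n_f pairs with 1 ≤ n_f < n_i ≤ 7 and compute λ = 1240 / [13.6·1·(1/n_f² − 1/n_i²)].
Lines falling in [7010, 7840] nm: 6→5 (7460 nm).

1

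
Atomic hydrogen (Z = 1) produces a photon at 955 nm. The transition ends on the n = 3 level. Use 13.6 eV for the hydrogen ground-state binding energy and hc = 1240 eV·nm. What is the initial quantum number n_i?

The photon energy is ΔE = hc/λ = 1240 / 955 = 1.298 eV.
With Z = 1, ΔE = 13.60 × (1/n_f² − 1/n_i²), so 1/n_f² − 1/n_i² = 0.09547.
With n_f = 3: 1/n_i² = 1/9 − 0.09547 = 0.01564, so n_i ≈ 8.00.

n_i = 8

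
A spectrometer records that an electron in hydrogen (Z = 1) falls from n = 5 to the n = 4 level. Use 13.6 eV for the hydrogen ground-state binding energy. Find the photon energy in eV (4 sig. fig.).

E_5 = −13.60/25 = −0.5440 eV and E_4 = −13.60/16 = −0.8500 eV.
The photon energy is |E_5 − E_4| = 0.3060 eV.

0.3060 eV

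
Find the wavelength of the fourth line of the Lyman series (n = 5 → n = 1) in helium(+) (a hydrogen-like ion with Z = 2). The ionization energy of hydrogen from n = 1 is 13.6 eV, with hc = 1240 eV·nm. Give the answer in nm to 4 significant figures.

23.74 nm

The Lyman series terminates on n_f = 1; the fourth line has n_i = 1+4 = 5.
ΔE = 54.40 × (1/1² − 1/5²) = 52.22 eV.
λ = 1240 / 52.22 = 23.74 nm.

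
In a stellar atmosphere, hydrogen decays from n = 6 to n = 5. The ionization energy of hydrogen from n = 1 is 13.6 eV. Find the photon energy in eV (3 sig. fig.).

0.166 eV

E_6 = −13.60/36 = −0.3778 eV and E_5 = −13.60/25 = −0.5440 eV.
The photon energy is |E_6 − E_5| = 0.166 eV.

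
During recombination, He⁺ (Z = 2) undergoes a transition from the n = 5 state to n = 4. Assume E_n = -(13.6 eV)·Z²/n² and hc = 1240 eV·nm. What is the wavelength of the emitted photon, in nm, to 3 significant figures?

1010 nm

For Z = 2 the level energies scale as Z², so the effective Rydberg energy is 13.6 × 4 = 54.40 eV.
ΔE = 54.40 × (1/4² − 1/5²) = 54.40 × 0.02250 = 1.224 eV.
λ = hc/ΔE = 1240 / 1.224 = 1010 nm.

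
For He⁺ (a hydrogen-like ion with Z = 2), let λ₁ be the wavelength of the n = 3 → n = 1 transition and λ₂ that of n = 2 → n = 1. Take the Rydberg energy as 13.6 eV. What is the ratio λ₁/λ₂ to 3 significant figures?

0.844

λ ∝ 1/ΔE ∝ 1/(1/n_f² − 1/n_i²), and the Z² and hc factors cancel in the ratio.
λ₁/λ₂ = (1/1² − 1/2²)/(1/1² − 1/3²) = 0.7500/0.8889 = 0.844.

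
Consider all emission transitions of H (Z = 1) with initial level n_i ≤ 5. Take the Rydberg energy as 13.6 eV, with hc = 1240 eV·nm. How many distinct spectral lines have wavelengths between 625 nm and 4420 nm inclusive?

4

Enumerate all n_i → n_f pairs with 1 ≤ n_f < n_i ≤ 5 and compute λ = 1240 / [13.6·1·(1/n_f² − 1/n_i²)].
Lines falling in [625, 4420] nm: 3→2 (656.5 nm), 5→3 (1282 nm), 4→3 (1876 nm), 5→4 (4052 nm).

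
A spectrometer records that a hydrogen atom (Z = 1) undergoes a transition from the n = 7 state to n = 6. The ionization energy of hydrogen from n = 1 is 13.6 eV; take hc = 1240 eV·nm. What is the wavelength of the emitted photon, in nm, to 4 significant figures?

ΔE = 13.60 × (1/6² − 1/7²) = 13.60 × 0.007370 = 0.1002 eV.
λ = hc/ΔE = 1240 / 0.1002 = 12370 nm.

12370 nm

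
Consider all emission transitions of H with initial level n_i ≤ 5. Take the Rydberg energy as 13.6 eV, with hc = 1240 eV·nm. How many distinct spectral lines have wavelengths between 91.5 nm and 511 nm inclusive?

6

Enumerate all n_i → n_f pairs with 1 ≤ n_f < n_i ≤ 5 and compute λ = 1240 / [13.6·1·(1/n_f² − 1/n_i²)].
Lines falling in [91.5, 511] nm: 5→1 (94.98 nm), 4→1 (97.25 nm), 3→1 (102.6 nm), 2→1 (121.6 nm), 5→2 (434.2 nm), 4→2 (486.3 nm).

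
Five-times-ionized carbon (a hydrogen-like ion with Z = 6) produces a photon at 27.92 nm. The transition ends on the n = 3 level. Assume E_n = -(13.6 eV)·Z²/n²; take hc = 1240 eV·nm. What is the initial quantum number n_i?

The photon energy is ΔE = hc/λ = 1240 / 27.92 = 44.41 eV.
With Z = 6, ΔE = 489.6 × (1/n_f² − 1/n_i²), so 1/n_f² − 1/n_i² = 0.09071.
With n_f = 3: 1/n_i² = 1/9 − 0.09071 = 0.02040, so n_i ≈ 7.00.

n_i = 7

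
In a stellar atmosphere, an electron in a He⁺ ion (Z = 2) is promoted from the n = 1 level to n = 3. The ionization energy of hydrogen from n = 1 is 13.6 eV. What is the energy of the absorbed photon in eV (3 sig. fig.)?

48.4 eV

The Bohr energies scale as Z², so for Z = 2: E_n = −54.40/n² eV.
E_3 = −54.40/9 = −6.044 eV and E_1 = −54.40/1 = −54.40 eV.
The photon energy is |E_3 − E_1| = 48.4 eV.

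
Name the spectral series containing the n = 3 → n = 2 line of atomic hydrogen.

Balmer

The series is set by the lower level: n_f = 2 is the Balmer series.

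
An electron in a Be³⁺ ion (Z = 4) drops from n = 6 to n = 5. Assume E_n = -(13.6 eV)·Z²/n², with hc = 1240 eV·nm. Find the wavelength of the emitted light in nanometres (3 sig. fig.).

466 nm

For Z = 4 the level energies scale as Z², so the effective Rydberg energy is 13.6 × 16 = 217.6 eV.
ΔE = 217.6 × (1/5² − 1/6²) = 217.6 × 0.01222 = 2.660 eV.
λ = hc/ΔE = 1240 / 2.660 = 466 nm.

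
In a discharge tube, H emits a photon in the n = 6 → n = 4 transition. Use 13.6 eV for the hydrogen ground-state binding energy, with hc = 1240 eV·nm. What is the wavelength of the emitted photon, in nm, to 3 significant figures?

2630 nm

ΔE = 13.60 × (1/4² − 1/6²) = 13.60 × 0.03472 = 0.4722 eV.
λ = hc/ΔE = 1240 / 0.4722 = 2630 nm.
This line belongs to the Brackett series.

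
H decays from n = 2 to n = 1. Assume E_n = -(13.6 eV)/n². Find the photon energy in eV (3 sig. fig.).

10.2 eV

E_2 = −13.60/4 = −3.400 eV and E_1 = −13.60/1 = −13.60 eV.
The photon energy is |E_2 − E_1| = 10.2 eV.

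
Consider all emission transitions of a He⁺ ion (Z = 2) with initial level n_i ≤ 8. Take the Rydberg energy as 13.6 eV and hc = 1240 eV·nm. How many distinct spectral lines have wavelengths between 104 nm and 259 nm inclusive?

Enumerate all n_i → n_f pairs with 1 ≤ n_f < n_i ≤ 8 and compute λ = 1240 / [13.6·4·(1/n_f² − 1/n_i²)].
Lines falling in [104, 259] nm: 5→2 (108.5 nm), 4→2 (121.6 nm), 3→2 (164.1 nm), 8→3 (238.7 nm), 7→3 (251.3 nm).

5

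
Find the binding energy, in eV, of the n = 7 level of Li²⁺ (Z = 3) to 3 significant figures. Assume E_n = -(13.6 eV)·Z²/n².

2.50 eV

E_n = −13.6 Z²/n² = −122.4/n² eV for Z = 3.
E_7 = −122.4/49 = −2.50 eV, so ionization (to E = 0) requires 2.50 eV.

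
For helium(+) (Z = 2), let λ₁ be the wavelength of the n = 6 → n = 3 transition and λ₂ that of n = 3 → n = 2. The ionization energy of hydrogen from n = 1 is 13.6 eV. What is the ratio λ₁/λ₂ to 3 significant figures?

λ ∝ 1/ΔE ∝ 1/(1/n_f² − 1/n_i²), and the Z² and hc factors cancel in the ratio.
λ₁/λ₂ = (1/2² − 1/3²)/(1/3² − 1/6²) = 0.1389/0.08333 = 1.67.

1.67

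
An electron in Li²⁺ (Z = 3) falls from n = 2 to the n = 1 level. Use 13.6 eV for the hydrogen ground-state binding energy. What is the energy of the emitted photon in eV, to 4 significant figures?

The Bohr energies scale as Z², so for Z = 3: E_n = −122.4/n² eV.
E_2 = −122.4/4 = −30.60 eV and E_1 = −122.4/1 = −122.4 eV.
The photon energy is |E_2 − E_1| = 91.80 eV.

91.80 eV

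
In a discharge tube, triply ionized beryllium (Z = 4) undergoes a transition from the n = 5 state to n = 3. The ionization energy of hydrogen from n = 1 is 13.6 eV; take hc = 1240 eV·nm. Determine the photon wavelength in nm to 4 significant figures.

For Z = 4 the level energies scale as Z², so the effective Rydberg energy is 13.6 × 16 = 217.6 eV.
ΔE = 217.6 × (1/3² − 1/5²) = 217.6 × 0.07111 = 15.47 eV.
λ = hc/ΔE = 1240 / 15.47 = 80.14 nm.

80.14 nm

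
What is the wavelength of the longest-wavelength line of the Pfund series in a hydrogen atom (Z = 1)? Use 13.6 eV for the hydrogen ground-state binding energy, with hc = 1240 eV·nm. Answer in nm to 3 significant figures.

7460 nm

The Pfund series terminates on n_f = 5; the first line has n_i = 5+1 = 6.
ΔE = 13.60 × (1/5² − 1/6²) = 0.1662 eV.
λ = 1240 / 0.1662 = 7460 nm.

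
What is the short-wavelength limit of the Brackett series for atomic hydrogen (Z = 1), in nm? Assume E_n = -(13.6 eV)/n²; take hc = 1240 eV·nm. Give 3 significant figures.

1460 nm

The Brackett series has lower level n_f = 4; the series limit corresponds to n_i → ∞.
ΔE_max = 13.6 × 1 / 4² = 0.8500 eV.
λ_min = 1240 / 0.8500 = 1460 nm.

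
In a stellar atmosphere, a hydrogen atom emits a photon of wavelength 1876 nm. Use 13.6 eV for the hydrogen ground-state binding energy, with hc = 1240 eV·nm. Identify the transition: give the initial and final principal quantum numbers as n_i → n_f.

The photon energy is ΔE = hc/λ = 1240 / 1876 = 0.6610 eV.
With Z = 1, ΔE = 13.60 × (1/n_f² − 1/n_i²), so 1/n_f² − 1/n_i² = 0.04860.
Trying n_f = 3 gives 1/n_i² = 0.06251, i.e. n_i ≈ 4; this pair matches.

n_i = 4, n_f = 3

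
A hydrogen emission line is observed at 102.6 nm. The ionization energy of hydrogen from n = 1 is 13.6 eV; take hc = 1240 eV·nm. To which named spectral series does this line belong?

Lyman

ΔE = 1240/102.6 = 12.09 eV.
This matches 13.6 × (1/1² − 1/3²), so n_f = 1: the Lyman series.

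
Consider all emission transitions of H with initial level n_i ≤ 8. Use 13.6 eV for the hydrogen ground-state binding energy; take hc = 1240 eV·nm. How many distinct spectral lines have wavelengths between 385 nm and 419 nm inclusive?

Enumerate all n_i → n_f pairs with 1 ≤ n_f < n_i ≤ 8 and compute λ = 1240 / [13.6·1·(1/n_f² − 1/n_i²)].
Lines falling in [385, 419] nm: 8→2 (389.0 nm), 7→2 (397.1 nm), 6→2 (410.3 nm).

3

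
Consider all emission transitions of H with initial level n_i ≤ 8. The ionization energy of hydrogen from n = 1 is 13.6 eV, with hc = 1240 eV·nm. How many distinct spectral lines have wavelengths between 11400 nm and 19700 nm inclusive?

Enumerate all n_i → n_f pairs with 1 ≤ n_f < n_i ≤ 8 and compute λ = 1240 / [13.6·1·(1/n_f² − 1/n_i²)].
Lines falling in [11400, 19700] nm: 7→6 (12370 nm), 8→7 (19060 nm).

2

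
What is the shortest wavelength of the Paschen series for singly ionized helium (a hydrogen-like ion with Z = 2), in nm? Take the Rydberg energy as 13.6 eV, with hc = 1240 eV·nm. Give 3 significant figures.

205 nm

The Paschen series has lower level n_f = 3; the series limit corresponds to n_i → ∞.
ΔE_max = 13.6 × 4 / 3² = 6.044 eV.
λ_min = 1240 / 6.044 = 205 nm.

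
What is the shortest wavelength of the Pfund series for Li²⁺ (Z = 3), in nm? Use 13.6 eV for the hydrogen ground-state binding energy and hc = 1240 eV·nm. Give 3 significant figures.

253 nm

The Pfund series has lower level n_f = 5; the series limit corresponds to n_i → ∞.
ΔE_max = 13.6 × 9 / 5² = 4.896 eV.
λ_min = 1240 / 4.896 = 253 nm.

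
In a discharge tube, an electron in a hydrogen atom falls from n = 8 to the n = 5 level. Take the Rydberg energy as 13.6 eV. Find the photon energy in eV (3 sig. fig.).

0.332 eV

E_8 = −13.60/64 = −0.2125 eV and E_5 = −13.60/25 = −0.5440 eV.
The photon energy is |E_8 − E_5| = 0.332 eV.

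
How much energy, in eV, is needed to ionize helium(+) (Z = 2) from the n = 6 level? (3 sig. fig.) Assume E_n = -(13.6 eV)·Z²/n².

E_n = −13.6 Z²/n² = −54.40/n² eV for Z = 2.
E_6 = −54.40/36 = −1.51 eV, so ionization (to E = 0) requires 1.51 eV.

1.51 eV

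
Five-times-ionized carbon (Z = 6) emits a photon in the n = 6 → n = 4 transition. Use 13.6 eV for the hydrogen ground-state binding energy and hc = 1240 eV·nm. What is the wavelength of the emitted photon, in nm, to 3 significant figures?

For Z = 6 the level energies scale as Z², so the effective Rydberg energy is 13.6 × 36 = 489.6 eV.
ΔE = 489.6 × (1/4² − 1/6²) = 489.6 × 0.03472 = 17.00 eV.
λ = hc/ΔE = 1240 / 17.00 = 72.9 nm.

72.9 nm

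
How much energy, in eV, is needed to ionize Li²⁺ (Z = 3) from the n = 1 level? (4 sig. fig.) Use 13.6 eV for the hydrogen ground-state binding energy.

122.4 eV

E_n = −13.6 Z²/n² = −122.4/n² eV for Z = 3.
E_1 = −122.4/1 = −122.4 eV, so ionization (to E = 0) requires 122.4 eV.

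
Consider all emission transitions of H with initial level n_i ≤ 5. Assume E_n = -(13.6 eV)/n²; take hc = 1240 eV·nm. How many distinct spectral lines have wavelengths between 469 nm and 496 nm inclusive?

Enumerate all n_i → n_f pairs with 1 ≤ n_f < n_i ≤ 5 and compute λ = 1240 / [13.6·1·(1/n_f² − 1/n_i²)].
Lines falling in [469, 496] nm: 4→2 (486.3 nm).

1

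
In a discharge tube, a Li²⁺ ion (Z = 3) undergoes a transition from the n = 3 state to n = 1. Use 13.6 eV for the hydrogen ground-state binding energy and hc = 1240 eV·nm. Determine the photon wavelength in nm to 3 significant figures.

11.4 nm

For Z = 3 the level energies scale as Z², so the effective Rydberg energy is 13.6 × 9 = 122.4 eV.
ΔE = 122.4 × (1/1² − 1/3²) = 122.4 × 0.8889 = 108.8 eV.
λ = hc/ΔE = 1240 / 108.8 = 11.4 nm.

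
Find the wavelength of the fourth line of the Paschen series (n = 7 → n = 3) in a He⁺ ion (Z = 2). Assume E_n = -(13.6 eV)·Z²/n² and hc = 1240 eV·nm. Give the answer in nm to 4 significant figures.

251.3 nm

The Paschen series terminates on n_f = 3; the fourth line has n_i = 3+4 = 7.
ΔE = 54.40 × (1/3² − 1/7²) = 4.934 eV.
λ = 1240 / 4.934 = 251.3 nm.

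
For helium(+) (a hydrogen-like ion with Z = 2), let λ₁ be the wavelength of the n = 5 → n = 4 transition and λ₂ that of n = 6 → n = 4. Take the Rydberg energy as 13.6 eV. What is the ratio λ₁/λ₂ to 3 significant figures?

1.54

λ ∝ 1/ΔE ∝ 1/(1/n_f² − 1/n_i²), and the Z² and hc factors cancel in the ratio.
λ₁/λ₂ = (1/4² − 1/6²)/(1/4² − 1/5²) = 0.03472/0.02250 = 1.54.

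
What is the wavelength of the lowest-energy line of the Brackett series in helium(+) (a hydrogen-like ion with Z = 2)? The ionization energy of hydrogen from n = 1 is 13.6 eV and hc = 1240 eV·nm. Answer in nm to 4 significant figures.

1013 nm

The Brackett series terminates on n_f = 4; the first line has n_i = 4+1 = 5.
ΔE = 54.40 × (1/4² − 1/5²) = 1.224 eV.
λ = 1240 / 1.224 = 1013 nm.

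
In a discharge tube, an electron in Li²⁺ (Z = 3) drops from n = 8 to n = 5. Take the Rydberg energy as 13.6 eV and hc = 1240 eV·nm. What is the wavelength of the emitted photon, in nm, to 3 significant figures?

For Z = 3 the level energies scale as Z², so the effective Rydberg energy is 13.6 × 9 = 122.4 eV.
ΔE = 122.4 × (1/5² − 1/8²) = 122.4 × 0.02438 = 2.984 eV.
λ = hc/ΔE = 1240 / 2.984 = 416 nm.

416 nm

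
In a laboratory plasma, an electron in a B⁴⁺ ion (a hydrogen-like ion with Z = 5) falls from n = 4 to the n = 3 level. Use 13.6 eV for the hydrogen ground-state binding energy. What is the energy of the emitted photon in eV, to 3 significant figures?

The Bohr energies scale as Z², so for Z = 5: E_n = −340.0/n² eV.
E_4 = −340.0/16 = −21.25 eV and E_3 = −340.0/9 = −37.78 eV.
The photon energy is |E_4 − E_3| = 16.5 eV.

16.5 eV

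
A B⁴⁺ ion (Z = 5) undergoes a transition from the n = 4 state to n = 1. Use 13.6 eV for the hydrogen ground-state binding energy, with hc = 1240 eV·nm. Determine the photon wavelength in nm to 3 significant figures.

For Z = 5 the level energies scale as Z², so the effective Rydberg energy is 13.6 × 25 = 340.0 eV.
ΔE = 340.0 × (1/1² − 1/4²) = 340.0 × 0.9375 = 318.8 eV.
λ = hc/ΔE = 1240 / 318.8 = 3.89 nm.

3.89 nm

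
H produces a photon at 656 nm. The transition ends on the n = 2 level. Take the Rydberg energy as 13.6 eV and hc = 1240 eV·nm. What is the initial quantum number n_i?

The photon energy is ΔE = hc/λ = 1240 / 656 = 1.890 eV.
With Z = 1, ΔE = 13.60 × (1/n_f² − 1/n_i²), so 1/n_f² − 1/n_i² = 0.1390.
With n_f = 2: 1/n_i² = 1/4 − 0.1390 = 0.1110, so n_i ≈ 3.00.

n_i = 3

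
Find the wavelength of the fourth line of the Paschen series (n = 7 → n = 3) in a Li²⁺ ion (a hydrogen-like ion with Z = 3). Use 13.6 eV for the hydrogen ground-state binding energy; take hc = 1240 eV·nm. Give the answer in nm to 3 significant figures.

The Paschen series terminates on n_f = 3; the fourth line has n_i = 3+4 = 7.
ΔE = 122.4 × (1/3² − 1/7²) = 11.10 eV.
λ = 1240 / 11.10 = 112 nm.

112 nm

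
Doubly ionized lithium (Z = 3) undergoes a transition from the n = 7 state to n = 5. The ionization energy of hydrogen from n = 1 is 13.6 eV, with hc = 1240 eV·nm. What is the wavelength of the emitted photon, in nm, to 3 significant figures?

517 nm

For Z = 3 the level energies scale as Z², so the effective Rydberg energy is 13.6 × 9 = 122.4 eV.
ΔE = 122.4 × (1/5² − 1/7²) = 122.4 × 0.01959 = 2.398 eV.
λ = hc/ΔE = 1240 / 2.398 = 517 nm.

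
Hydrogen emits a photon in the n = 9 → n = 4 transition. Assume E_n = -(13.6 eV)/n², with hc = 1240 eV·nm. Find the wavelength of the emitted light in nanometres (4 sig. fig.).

ΔE = 13.60 × (1/4² − 1/9²) = 13.60 × 0.05015 = 0.6821 eV.
λ = hc/ΔE = 1240 / 0.6821 = 1818 nm.

1818 nm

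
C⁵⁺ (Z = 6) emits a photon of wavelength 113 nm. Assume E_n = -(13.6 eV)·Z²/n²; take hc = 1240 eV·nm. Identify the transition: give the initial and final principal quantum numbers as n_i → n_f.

The photon energy is ΔE = hc/λ = 1240 / 113 = 10.97 eV.
With Z = 6, ΔE = 489.6 × (1/n_f² − 1/n_i²), so 1/n_f² − 1/n_i² = 0.02241.
Trying n_f = 4 gives 1/n_i² = 0.04009, i.e. n_i ≈ 5; this pair matches.

n_i = 5, n_f = 4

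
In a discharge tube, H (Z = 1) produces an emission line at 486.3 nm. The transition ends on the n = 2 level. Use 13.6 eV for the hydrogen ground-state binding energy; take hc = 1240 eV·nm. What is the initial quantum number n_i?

n_i = 4

The photon energy is ΔE = hc/λ = 1240 / 486.3 = 2.550 eV.
With Z = 1, ΔE = 13.60 × (1/n_f² − 1/n_i²), so 1/n_f² − 1/n_i² = 0.1875.
With n_f = 2: 1/n_i² = 1/4 − 0.1875 = 0.06251, so n_i ≈ 4.00.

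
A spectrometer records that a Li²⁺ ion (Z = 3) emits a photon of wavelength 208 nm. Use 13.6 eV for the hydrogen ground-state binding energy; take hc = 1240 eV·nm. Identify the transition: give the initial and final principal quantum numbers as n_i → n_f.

The photon energy is ΔE = hc/λ = 1240 / 208 = 5.962 eV.
With Z = 3, ΔE = 122.4 × (1/n_f² − 1/n_i²), so 1/n_f² − 1/n_i² = 0.04871.
Trying n_f = 3 gives 1/n_i² = 0.06241, i.e. n_i ≈ 4; this pair matches.

n_i = 4, n_f = 3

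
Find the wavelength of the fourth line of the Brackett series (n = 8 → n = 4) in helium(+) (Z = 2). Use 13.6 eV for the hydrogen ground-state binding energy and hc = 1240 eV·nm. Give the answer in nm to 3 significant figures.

The Brackett series terminates on n_f = 4; the fourth line has n_i = 4+4 = 8.
ΔE = 54.40 × (1/4² − 1/8²) = 2.550 eV.
λ = 1240 / 2.550 = 486 nm.

486 nm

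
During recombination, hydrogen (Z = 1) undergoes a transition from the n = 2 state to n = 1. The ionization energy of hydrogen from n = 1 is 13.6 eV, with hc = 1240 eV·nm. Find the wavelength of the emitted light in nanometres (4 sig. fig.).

ΔE = 13.60 × (1/1² − 1/2²) = 13.60 × 0.7500 = 10.20 eV.
λ = hc/ΔE = 1240 / 10.20 = 121.6 nm.
This line belongs to the Lyman series.

121.6 nm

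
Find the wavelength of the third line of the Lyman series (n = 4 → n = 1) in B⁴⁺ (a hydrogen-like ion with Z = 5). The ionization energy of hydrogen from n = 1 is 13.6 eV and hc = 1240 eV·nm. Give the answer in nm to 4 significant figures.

The Lyman series terminates on n_f = 1; the third line has n_i = 1+3 = 4.
ΔE = 340.0 × (1/1² − 1/4²) = 318.8 eV.
λ = 1240 / 318.8 = 3.890 nm.

3.890 nm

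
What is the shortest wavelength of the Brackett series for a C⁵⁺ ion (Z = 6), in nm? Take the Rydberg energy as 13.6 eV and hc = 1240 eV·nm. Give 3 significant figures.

40.5 nm

The Brackett series has lower level n_f = 4; the series limit corresponds to n_i → ∞.
ΔE_max = 13.6 × 36 / 4² = 30.60 eV.
λ_min = 1240 / 30.60 = 40.5 nm.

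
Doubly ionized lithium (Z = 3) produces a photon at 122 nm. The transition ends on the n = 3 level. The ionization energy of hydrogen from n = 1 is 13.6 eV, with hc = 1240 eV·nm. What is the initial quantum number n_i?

n_i = 6

The photon energy is ΔE = hc/λ = 1240 / 122 = 10.16 eV.
With Z = 3, ΔE = 122.4 × (1/n_f² − 1/n_i²), so 1/n_f² − 1/n_i² = 0.08304.
With n_f = 3: 1/n_i² = 1/9 − 0.08304 = 0.02807, so n_i ≈ 5.97.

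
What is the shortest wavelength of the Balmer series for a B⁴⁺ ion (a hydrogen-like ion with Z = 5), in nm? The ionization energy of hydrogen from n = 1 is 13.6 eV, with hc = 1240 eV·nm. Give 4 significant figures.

14.59 nm

The Balmer series has lower level n_f = 2; the series limit corresponds to n_i → ∞.
ΔE_max = 13.6 × 25 / 2² = 85.00 eV.
λ_min = 1240 / 85.00 = 14.59 nm.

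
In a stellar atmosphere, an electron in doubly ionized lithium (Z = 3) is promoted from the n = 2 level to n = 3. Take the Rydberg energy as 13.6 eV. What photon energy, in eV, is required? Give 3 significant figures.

17.0 eV

The Bohr energies scale as Z², so for Z = 3: E_n = −122.4/n² eV.
E_3 = −122.4/9 = −13.60 eV and E_2 = −122.4/4 = −30.60 eV.
The photon energy is |E_3 − E_2| = 17.0 eV.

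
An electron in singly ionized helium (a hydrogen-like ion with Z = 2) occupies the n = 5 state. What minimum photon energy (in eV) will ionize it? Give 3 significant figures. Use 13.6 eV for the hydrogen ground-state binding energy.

E_n = −13.6 Z²/n² = −54.40/n² eV for Z = 2.
E_5 = −54.40/25 = −2.18 eV, so ionization (to E = 0) requires 2.18 eV.

2.18 eV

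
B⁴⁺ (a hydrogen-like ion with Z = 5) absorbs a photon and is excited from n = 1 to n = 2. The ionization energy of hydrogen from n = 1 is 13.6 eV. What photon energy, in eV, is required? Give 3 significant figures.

255 eV

The Bohr energies scale as Z², so for Z = 5: E_n = −340.0/n² eV.
E_2 = −340.0/4 = −85.00 eV and E_1 = −340.0/1 = −340.0 eV.
The photon energy is |E_2 − E_1| = 255 eV.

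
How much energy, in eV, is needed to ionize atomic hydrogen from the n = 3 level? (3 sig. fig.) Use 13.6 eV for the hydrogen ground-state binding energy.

E_3 = −13.60/9 = −1.51 eV, so ionization (to E = 0) requires 1.51 eV.

1.51 eV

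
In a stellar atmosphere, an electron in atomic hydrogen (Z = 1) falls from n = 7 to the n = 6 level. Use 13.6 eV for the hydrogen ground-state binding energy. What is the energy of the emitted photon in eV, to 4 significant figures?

E_7 = −13.60/49 = −0.2776 eV and E_6 = −13.60/36 = −0.3778 eV.
The photon energy is |E_7 − E_6| = 0.1002 eV.

0.1002 eV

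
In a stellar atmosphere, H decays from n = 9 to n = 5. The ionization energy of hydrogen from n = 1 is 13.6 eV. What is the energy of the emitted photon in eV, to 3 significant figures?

0.376 eV

E_9 = −13.60/81 = −0.1679 eV and E_5 = −13.60/25 = −0.5440 eV.
The photon energy is |E_9 − E_5| = 0.376 eV.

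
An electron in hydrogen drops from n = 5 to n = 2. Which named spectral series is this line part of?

The series is set by the lower level: n_f = 2 is the Balmer series.

Balmer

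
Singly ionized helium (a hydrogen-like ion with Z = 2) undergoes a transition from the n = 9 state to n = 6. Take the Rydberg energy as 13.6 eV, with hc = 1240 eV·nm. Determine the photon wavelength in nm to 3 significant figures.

1480 nm

For Z = 2 the level energies scale as Z², so the effective Rydberg energy is 13.6 × 4 = 54.40 eV.
ΔE = 54.40 × (1/6² − 1/9²) = 54.40 × 0.01543 = 0.8395 eV.
λ = hc/ΔE = 1240 / 0.8395 = 1480 nm.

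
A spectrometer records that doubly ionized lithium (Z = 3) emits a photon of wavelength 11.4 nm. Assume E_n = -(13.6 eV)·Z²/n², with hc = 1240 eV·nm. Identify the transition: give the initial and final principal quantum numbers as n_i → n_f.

The photon energy is ΔE = hc/λ = 1240 / 11.4 = 108.8 eV.
With Z = 3, ΔE = 122.4 × (1/n_f² − 1/n_i²), so 1/n_f² − 1/n_i² = 0.8887.
Trying n_f = 1 gives 1/n_i² = 0.1113, i.e. n_i ≈ 3; this pair matches.

n_i = 3, n_f = 1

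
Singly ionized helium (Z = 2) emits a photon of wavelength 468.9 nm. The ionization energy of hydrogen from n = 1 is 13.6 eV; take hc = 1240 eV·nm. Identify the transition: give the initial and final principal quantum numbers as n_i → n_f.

The photon energy is ΔE = hc/λ = 1240 / 468.9 = 2.644 eV.
With Z = 2, ΔE = 54.40 × (1/n_f² − 1/n_i²), so 1/n_f² − 1/n_i² = 0.04861.
Trying n_f = 3 gives 1/n_i² = 0.06250, i.e. n_i ≈ 4; this pair matches.

n_i = 4, n_f = 3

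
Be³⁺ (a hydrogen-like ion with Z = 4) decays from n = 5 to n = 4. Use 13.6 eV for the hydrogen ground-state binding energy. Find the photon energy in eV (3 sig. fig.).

The Bohr energies scale as Z², so for Z = 4: E_n = −217.6/n² eV.
E_5 = −217.6/25 = −8.704 eV and E_4 = −217.6/16 = −13.60 eV.
The photon energy is |E_5 − E_4| = 4.90 eV.

4.90 eV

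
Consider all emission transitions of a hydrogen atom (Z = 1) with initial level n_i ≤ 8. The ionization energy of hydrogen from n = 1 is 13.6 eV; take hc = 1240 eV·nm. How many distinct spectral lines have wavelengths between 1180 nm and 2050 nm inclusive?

3

Enumerate all n_i → n_f pairs with 1 ≤ n_f < n_i ≤ 8 and compute λ = 1240 / [13.6·1·(1/n_f² − 1/n_i²)].
Lines falling in [1180, 2050] nm: 5→3 (1282 nm), 4→3 (1876 nm), 8→4 (1945 nm).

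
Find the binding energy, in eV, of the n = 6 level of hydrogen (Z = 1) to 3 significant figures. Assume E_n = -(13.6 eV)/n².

0.378 eV

E_6 = −13.60/36 = −0.378 eV, so ionization (to E = 0) requires 0.378 eV.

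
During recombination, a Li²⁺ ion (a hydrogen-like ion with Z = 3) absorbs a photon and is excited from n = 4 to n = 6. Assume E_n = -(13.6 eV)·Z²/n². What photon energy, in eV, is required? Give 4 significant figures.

4.250 eV

The Bohr energies scale as Z², so for Z = 3: E_n = −122.4/n² eV.
E_6 = −122.4/36 = −3.400 eV and E_4 = −122.4/16 = −7.650 eV.
The photon energy is |E_6 − E_4| = 4.250 eV.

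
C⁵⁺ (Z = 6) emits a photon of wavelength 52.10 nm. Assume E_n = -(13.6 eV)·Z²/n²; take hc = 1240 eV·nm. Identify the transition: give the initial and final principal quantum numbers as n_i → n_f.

n_i = 4, n_f = 3

The photon energy is ΔE = hc/λ = 1240 / 52.10 = 23.80 eV.
With Z = 6, ΔE = 489.6 × (1/n_f² − 1/n_i²), so 1/n_f² − 1/n_i² = 0.04861.
Trying n_f = 3 gives 1/n_i² = 0.06250, i.e. n_i ≈ 4; this pair matches.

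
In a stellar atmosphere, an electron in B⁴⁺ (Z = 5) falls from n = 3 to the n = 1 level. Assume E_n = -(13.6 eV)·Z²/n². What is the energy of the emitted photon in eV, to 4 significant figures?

302.2 eV

The Bohr energies scale as Z², so for Z = 5: E_n = −340.0/n² eV.
E_3 = −340.0/9 = −37.78 eV and E_1 = −340.0/1 = −340.0 eV.
The photon energy is |E_3 − E_1| = 302.2 eV.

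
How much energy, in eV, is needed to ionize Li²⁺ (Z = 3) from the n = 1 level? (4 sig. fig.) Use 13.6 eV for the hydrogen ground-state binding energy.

122.4 eV

E_n = −13.6 Z²/n² = −122.4/n² eV for Z = 3.
E_1 = −122.4/1 = −122.4 eV, so ionization (to E = 0) requires 122.4 eV.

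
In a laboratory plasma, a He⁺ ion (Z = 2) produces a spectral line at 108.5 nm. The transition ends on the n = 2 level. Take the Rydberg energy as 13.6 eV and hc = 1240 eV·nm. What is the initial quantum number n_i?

The photon energy is ΔE = hc/λ = 1240 / 108.5 = 11.43 eV.
With Z = 2, ΔE = 54.40 × (1/n_f² − 1/n_i²), so 1/n_f² − 1/n_i² = 0.2101.
With n_f = 2: 1/n_i² = 1/4 − 0.2101 = 0.03992, so n_i ≈ 5.01.

n_i = 5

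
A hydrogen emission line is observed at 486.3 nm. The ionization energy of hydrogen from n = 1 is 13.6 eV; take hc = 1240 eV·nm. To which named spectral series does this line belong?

Balmer

ΔE = 1240/486.3 = 2.550 eV.
This matches 13.6 × (1/2² − 1/4²), so n_f = 2: the Balmer series.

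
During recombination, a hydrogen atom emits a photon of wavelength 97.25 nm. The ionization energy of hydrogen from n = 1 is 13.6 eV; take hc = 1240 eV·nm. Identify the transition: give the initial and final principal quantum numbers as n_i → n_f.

The photon energy is ΔE = hc/λ = 1240 / 97.25 = 12.75 eV.
With Z = 1, ΔE = 13.60 × (1/n_f² − 1/n_i²), so 1/n_f² − 1/n_i² = 0.9375.
Trying n_f = 1 gives 1/n_i² = 0.06245, i.e. n_i ≈ 4; this pair matches.

n_i = 4, n_f = 1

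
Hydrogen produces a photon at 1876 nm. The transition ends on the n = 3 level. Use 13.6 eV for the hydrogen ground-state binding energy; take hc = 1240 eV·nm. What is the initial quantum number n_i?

n_i = 4

The photon energy is ΔE = hc/λ = 1240 / 1876 = 0.6610 eV.
With Z = 1, ΔE = 13.60 × (1/n_f² − 1/n_i²), so 1/n_f² − 1/n_i² = 0.04860.
With n_f = 3: 1/n_i² = 1/9 − 0.04860 = 0.06251, so n_i ≈ 4.00.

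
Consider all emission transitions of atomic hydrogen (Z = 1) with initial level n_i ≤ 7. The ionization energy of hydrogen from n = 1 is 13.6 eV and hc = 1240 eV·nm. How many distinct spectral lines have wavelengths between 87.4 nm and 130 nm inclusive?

6

Enumerate all n_i → n_f pairs with 1 ≤ n_f < n_i ≤ 7 and compute λ = 1240 / [13.6·1·(1/n_f² − 1/n_i²)].
Lines falling in [87.4, 130] nm: 7→1 (93.08 nm), 6→1 (93.78 nm), 5→1 (94.98 nm), 4→1 (97.25 nm), 3→1 (102.6 nm), 2→1 (121.6 nm).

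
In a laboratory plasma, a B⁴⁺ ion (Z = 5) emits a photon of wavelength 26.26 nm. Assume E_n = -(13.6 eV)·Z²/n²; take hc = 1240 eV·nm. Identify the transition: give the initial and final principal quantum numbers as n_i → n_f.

The photon energy is ΔE = hc/λ = 1240 / 26.26 = 47.22 eV.
With Z = 5, ΔE = 340.0 × (1/n_f² − 1/n_i²), so 1/n_f² − 1/n_i² = 0.1389.
Trying n_f = 2 gives 1/n_i² = 0.1111, i.e. n_i ≈ 3; this pair matches.

n_i = 3, n_f = 2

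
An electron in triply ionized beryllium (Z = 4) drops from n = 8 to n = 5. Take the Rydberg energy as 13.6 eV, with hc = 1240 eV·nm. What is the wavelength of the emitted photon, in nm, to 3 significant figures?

234 nm

For Z = 4 the level energies scale as Z², so the effective Rydberg energy is 13.6 × 16 = 217.6 eV.
ΔE = 217.6 × (1/5² − 1/8²) = 217.6 × 0.02438 = 5.304 eV.
λ = hc/ΔE = 1240 / 5.304 = 234 nm.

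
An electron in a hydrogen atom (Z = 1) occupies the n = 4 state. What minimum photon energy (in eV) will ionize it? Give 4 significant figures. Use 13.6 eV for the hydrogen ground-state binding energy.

0.8500 eV

E_4 = −13.60/16 = −0.8500 eV, so ionization (to E = 0) requires 0.8500 eV.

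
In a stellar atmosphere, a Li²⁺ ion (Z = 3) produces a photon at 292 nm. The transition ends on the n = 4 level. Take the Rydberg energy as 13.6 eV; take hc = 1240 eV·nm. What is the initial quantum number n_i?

n_i = 6

The photon energy is ΔE = hc/λ = 1240 / 292 = 4.247 eV.
With Z = 3, ΔE = 122.4 × (1/n_f² − 1/n_i²), so 1/n_f² − 1/n_i² = 0.03469.
With n_f = 4: 1/n_i² = 1/16 − 0.03469 = 0.02781, so n_i ≈ 6.00.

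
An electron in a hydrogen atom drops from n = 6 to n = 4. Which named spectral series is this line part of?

The series is set by the lower level: n_f = 4 is the Brackett series.

Brackett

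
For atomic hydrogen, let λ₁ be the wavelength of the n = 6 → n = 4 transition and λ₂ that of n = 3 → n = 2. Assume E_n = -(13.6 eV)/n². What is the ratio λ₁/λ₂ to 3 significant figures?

λ ∝ 1/ΔE ∝ 1/(1/n_f² − 1/n_i²), and the Z² and hc factors cancel in the ratio.
λ₁/λ₂ = (1/2² − 1/3²)/(1/4² − 1/6²) = 0.1389/0.03472 = 4.00.

4.00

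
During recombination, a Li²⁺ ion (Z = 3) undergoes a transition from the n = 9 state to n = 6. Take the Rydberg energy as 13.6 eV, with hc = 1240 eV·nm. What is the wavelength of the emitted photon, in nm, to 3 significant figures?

656 nm

For Z = 3 the level energies scale as Z², so the effective Rydberg energy is 13.6 × 9 = 122.4 eV.
ΔE = 122.4 × (1/6² − 1/9²) = 122.4 × 0.01543 = 1.889 eV.
λ = hc/ΔE = 1240 / 1.889 = 656 nm.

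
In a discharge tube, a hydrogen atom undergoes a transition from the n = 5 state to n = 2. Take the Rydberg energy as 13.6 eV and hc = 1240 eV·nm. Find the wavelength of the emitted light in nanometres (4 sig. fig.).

434.2 nm

ΔE = 13.60 × (1/2² − 1/5²) = 13.60 × 0.2100 = 2.856 eV.
λ = hc/ΔE = 1240 / 2.856 = 434.2 nm.
This line belongs to the Balmer series.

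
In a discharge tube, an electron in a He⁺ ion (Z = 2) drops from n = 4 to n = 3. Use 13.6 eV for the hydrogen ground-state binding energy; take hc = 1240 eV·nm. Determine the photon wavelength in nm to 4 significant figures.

468.9 nm

For Z = 2 the level energies scale as Z², so the effective Rydberg energy is 13.6 × 4 = 54.40 eV.
ΔE = 54.40 × (1/3² − 1/4²) = 54.40 × 0.04861 = 2.644 eV.
λ = hc/ΔE = 1240 / 2.644 = 468.9 nm.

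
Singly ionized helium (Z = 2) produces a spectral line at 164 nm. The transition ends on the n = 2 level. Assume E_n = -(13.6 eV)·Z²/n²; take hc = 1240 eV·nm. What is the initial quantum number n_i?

The photon energy is ΔE = hc/λ = 1240 / 164 = 7.561 eV.
With Z = 2, ΔE = 54.40 × (1/n_f² − 1/n_i²), so 1/n_f² − 1/n_i² = 0.1390.
With n_f = 2: 1/n_i² = 1/4 − 0.1390 = 0.1110, so n_i ≈ 3.00.

n_i = 3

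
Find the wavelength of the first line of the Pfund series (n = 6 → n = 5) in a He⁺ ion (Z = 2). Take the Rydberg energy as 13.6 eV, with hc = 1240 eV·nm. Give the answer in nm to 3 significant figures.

1860 nm

The Pfund series terminates on n_f = 5; the first line has n_i = 5+1 = 6.
ΔE = 54.40 × (1/5² − 1/6²) = 0.6649 eV.
λ = 1240 / 0.6649 = 1860 nm.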